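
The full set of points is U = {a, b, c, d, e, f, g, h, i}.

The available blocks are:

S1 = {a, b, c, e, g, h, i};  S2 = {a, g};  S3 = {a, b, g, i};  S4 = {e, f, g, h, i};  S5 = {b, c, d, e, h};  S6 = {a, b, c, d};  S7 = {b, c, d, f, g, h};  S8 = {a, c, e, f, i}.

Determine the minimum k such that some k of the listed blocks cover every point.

Take {S7, S8}. Their union is {a, b, c, d, e, f, g, h, i}, which is all 9 points.
No single block has all 9 points (the largest, S1, has 7), so 2 is optimal.

2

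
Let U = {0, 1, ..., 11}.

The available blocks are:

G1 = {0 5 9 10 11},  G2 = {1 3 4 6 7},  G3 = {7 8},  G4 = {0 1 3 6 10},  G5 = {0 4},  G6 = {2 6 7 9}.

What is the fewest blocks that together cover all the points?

4

Take {G1, G2, G3, G6}. Their union is {0, 1, 2, 3, 4, 5, 6, 7, 8, 9, 10, 11}, which is all 12 points.
No 3 of the 6 blocks cover everything (all 20 combinations miss at least one point), so 4 is optimal.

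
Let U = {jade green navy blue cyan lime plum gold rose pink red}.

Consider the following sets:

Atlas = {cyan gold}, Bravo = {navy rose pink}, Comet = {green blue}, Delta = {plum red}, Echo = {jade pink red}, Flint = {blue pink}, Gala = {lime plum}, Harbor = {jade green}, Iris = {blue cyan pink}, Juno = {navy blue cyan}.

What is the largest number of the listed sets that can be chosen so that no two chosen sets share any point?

Atlas, Comet, Echo, Gala are pairwise disjoint (Atlas={cyan,gold}; Comet={green,blue}; Echo={jade,pink,red}; Gala={lime,plum}).
Every remaining set overlaps one of these, and no 5 of the listed sets are pairwise disjoint, so 4 is the maximum.

4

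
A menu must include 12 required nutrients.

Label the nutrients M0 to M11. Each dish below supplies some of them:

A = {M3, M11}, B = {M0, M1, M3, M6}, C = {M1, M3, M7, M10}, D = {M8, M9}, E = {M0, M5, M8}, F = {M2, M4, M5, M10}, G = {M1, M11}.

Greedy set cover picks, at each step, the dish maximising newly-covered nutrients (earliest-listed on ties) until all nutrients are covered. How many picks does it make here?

Greedy: pick B (covers 4 new) → pick F (covers 4 new) → pick D (covers 2 new) → pick A (covers 1 new) → pick C (covers 1 new). Total picks: 5.

5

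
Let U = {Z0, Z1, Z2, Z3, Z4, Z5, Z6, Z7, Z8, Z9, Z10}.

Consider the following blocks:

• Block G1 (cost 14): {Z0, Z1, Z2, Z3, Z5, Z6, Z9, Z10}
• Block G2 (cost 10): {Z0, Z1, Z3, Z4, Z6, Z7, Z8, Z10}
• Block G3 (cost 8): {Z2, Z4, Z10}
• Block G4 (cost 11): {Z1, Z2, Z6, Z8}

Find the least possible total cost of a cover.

24

G1, G2 together cover every item (G1 ∪ G2 = {Z0, Z1, Z2, Z3, Z4, Z5, Z6, Z7, Z8, Z9, Z10}); total cost 14 + 10 = 24.
No covering selection has total cost below 24.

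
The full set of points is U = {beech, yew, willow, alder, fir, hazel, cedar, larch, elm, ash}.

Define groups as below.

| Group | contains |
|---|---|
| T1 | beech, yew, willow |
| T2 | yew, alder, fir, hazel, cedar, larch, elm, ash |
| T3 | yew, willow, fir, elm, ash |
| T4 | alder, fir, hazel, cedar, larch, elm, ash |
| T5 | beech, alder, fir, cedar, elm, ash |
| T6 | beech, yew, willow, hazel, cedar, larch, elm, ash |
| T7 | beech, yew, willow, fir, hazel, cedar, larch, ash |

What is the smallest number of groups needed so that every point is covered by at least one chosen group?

2

T4 and T6 together: T4 ∪ T6 = {beech, yew, willow, alder, fir, hazel, cedar, larch, elm, ash} — every point is covered.
No single group has all 10 points (the largest, T2, has 8), so 2 is optimal.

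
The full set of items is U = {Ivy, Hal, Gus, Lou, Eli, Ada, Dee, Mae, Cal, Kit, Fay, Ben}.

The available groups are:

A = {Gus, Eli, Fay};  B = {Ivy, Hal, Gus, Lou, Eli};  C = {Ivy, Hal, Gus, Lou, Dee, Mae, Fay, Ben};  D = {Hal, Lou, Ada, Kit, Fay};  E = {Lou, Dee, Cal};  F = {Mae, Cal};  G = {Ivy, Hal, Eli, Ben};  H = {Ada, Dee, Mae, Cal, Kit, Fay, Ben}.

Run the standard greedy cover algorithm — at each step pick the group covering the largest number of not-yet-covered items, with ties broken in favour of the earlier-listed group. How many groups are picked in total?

3

Greedy: pick C (covers 8 new) → pick H (covers 3 new) → pick A (covers 1 new). Total picks: 3.
(The true minimum cover uses only 2 groups, so greedy is not optimal here.)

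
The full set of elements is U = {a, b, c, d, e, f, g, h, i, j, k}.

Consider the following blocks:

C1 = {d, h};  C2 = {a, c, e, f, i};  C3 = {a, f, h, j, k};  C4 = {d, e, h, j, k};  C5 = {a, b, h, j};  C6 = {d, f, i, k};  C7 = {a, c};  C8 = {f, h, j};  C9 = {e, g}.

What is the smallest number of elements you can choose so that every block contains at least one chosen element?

4

The 4 elements {a, d, g, h} hit every block.
No choice of 3 elements meets every block, so 4 is the minimum.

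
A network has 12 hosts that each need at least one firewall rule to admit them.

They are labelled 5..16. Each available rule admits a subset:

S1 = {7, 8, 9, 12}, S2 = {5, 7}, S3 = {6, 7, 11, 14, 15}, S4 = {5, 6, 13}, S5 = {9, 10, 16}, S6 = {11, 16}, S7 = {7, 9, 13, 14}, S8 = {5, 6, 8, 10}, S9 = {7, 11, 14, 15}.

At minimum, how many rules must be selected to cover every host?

4

Take {S1, S4, S5, S9}. Their union is {5, 6, 7, 8, 9, 10, 11, 12, 13, 14, 15, 16}, which is all 12 hosts.
No 3 of the 9 rules cover everything (all 84 combinations miss at least one host), so 4 is optimal.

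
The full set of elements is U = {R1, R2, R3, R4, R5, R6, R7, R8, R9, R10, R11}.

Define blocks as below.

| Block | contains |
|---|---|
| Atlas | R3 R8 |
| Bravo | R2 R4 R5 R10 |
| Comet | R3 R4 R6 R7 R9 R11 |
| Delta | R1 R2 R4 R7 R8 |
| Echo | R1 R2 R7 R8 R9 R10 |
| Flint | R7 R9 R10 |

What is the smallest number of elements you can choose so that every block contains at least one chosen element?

H = {R5, R8, R9} meets every block (each contains at least one member of H), and |H| = 3.
No choice of 2 elements meets every block, so 3 is the minimum.

3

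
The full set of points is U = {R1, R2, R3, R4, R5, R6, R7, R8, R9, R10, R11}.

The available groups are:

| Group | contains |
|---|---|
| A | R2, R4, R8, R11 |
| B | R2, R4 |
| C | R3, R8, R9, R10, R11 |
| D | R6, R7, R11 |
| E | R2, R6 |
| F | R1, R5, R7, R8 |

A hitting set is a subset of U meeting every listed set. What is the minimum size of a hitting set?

The 3 points {R2, R5, R11} hit every group.
No choice of 2 points meets every group, so 3 is the minimum.

3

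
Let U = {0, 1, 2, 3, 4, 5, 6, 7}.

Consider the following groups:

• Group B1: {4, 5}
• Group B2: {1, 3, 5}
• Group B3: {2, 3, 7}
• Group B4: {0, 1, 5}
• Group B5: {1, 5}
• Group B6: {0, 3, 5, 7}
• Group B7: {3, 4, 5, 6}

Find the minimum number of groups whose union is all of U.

B3 and B4 and B7 together: B3 ∪ B4 ∪ B7 = {0, 1, 2, 3, 4, 5, 6, 7} — every element is covered.
Only B3 contains 2, so B3 is forced; the remaining 5 elements need at least 2 more groups (each remaining group adds at most 3) — so at least 3 groups are needed, and 3 is optimal.

3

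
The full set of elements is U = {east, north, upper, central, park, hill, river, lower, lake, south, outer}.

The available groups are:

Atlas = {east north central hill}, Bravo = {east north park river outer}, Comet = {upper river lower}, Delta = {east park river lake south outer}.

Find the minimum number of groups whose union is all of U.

3

Atlas, Comet, and Delta cover everything between them: the union {east, north, upper, central, park, hill, river, lower, lake, south, outer} is all of U.
Only Comet contains upper, so Comet is forced; the remaining 8 elements need at least 2 more groups (each remaining group adds at most 5) — so at least 3 groups are needed, and 3 is optimal.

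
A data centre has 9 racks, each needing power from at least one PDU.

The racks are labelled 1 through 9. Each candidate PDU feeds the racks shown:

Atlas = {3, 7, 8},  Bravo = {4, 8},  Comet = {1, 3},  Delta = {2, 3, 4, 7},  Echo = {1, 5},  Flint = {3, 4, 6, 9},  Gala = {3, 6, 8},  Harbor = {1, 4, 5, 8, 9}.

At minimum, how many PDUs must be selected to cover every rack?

3

Take {Delta, Flint, Harbor}. Their union is {1, 2, 3, 4, 5, 6, 7, 8, 9}, which is all 9 racks.
Only Delta contains 2, so Delta is forced; the remaining 5 racks need at least 2 more PDUs (each remaining PDU adds at most 4) — so at least 3 PDUs are needed, and 3 is optimal.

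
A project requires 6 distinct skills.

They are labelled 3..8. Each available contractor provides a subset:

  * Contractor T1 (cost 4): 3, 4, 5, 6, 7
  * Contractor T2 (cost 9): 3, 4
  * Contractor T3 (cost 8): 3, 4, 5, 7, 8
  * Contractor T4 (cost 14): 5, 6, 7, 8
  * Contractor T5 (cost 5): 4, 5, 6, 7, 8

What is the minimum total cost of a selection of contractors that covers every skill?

9

T1, T5 together cover every skill (T1 ∪ T5 = {3, 4, 5, 6, 7, 8}); total cost 4 + 5 = 9.
No covering selection has total cost below 9.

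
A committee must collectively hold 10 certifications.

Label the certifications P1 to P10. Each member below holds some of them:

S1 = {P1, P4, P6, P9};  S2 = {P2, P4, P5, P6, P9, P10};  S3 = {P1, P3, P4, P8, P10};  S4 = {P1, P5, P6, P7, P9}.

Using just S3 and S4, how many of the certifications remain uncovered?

Union of S3, S4 = {P1, P3, P4, P5, P6, P7, P8, P9, P10}.
Not covered: P2 — 1 certification.

1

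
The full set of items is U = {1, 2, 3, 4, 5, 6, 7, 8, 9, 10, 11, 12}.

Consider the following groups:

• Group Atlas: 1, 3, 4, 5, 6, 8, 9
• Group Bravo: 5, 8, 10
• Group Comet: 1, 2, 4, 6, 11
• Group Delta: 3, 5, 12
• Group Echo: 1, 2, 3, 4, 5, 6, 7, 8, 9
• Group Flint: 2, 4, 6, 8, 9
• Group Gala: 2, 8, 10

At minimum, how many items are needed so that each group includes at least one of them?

The 2 items {2, 5} hit every group.
The groups Comet, Delta are pairwise disjoint, so any hitting set needs a separate item for each — at least 2. Hence 2 is optimal.

2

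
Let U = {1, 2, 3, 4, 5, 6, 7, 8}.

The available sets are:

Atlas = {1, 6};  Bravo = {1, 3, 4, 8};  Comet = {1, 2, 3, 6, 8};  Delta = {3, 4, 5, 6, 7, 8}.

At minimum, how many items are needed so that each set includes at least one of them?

The 2 items {1, 8} hit every set.
No single item lies in every set, so at least 2 are needed and 2 is optimal.

2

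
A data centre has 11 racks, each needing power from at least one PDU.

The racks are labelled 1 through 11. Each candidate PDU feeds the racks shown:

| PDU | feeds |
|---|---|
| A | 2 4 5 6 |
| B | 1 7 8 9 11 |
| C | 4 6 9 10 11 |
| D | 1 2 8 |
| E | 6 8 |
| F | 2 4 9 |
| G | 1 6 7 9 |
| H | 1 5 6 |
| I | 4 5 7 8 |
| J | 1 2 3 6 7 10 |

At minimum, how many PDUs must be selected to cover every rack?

3

Take {C, I, J}. Their union is {1, 2, 3, 4, 5, 6, 7, 8, 9, 10, 11}, which is all 11 racks.
Only J contains 3, so J is forced; the remaining 5 racks need at least 2 more PDUs (each remaining PDU adds at most 3) — so at least 3 PDUs are needed, and 3 is optimal.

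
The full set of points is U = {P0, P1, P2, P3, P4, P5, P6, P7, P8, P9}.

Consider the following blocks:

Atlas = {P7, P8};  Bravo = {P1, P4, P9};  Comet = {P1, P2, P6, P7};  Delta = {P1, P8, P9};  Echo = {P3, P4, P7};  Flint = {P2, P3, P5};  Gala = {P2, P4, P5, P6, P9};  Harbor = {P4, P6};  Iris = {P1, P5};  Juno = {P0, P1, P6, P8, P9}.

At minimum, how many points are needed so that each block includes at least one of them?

4

The 4 points {P2, P4, P5, P8} hit every block.
No choice of 3 points meets every block, so 4 is the minimum.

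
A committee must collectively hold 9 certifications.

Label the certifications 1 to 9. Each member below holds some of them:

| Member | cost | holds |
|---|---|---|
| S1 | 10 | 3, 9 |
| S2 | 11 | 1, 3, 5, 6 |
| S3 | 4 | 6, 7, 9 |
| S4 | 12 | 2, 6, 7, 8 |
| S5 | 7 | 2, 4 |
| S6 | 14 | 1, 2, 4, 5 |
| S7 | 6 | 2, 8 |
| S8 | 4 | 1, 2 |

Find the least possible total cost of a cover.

S2, S3, S5, S7 together cover every certification (S2 ∪ S3 ∪ S5 ∪ S7 = {1, 2, 3, 4, 5, 6, 7, 8, 9}); total cost 11 + 4 + 7 + 6 = 28.
The greedy pick S3, S8, S2, S7, S5 costs 32; no covering selection beats 28.

28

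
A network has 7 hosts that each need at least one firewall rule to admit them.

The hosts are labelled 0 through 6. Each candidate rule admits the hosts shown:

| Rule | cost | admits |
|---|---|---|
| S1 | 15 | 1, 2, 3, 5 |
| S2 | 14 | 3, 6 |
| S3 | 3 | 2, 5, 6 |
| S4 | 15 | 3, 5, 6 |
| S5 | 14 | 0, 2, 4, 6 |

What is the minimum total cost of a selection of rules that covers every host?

29

S1, S5 together cover every host (S1 ∪ S5 = {0, 1, 2, 3, 4, 5, 6}); total cost 15 + 14 = 29.
The greedy pick S3, S5, S1 costs 32; no covering selection beats 29.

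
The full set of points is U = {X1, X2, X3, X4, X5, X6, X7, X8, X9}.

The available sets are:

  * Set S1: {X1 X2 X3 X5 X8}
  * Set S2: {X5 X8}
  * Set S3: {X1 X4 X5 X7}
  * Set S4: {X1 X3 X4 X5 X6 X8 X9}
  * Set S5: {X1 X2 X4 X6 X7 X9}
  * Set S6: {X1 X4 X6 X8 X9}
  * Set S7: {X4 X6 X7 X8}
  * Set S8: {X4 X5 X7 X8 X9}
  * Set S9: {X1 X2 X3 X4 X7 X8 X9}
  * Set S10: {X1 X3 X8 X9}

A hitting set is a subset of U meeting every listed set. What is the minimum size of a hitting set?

H = {X7, X8} meets every set (each contains at least one member of H), and |H| = 2.
The sets S2, S5 are pairwise disjoint, so any hitting set needs a separate point for each — at least 2. Hence 2 is optimal.

2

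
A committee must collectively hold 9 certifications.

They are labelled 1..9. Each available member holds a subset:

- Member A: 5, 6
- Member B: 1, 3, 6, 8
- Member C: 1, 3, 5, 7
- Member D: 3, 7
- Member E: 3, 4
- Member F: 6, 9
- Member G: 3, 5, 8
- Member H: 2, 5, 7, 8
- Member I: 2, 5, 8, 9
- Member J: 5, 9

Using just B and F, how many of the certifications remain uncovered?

4

Union of B, F = {1, 3, 6, 8, 9}.
Not covered: 2, 4, 5, 7 — 4 certifications.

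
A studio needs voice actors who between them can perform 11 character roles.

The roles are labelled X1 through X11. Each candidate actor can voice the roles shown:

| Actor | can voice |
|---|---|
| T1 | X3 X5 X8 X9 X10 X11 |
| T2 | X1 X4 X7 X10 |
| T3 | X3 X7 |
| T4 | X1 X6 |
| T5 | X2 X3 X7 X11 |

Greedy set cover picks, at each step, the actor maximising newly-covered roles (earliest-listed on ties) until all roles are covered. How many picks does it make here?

4

Greedy: pick T1 (covers 6 new) → pick T2 (covers 3 new) → pick T4 (covers 1 new) → pick T5 (covers 1 new). Total picks: 4.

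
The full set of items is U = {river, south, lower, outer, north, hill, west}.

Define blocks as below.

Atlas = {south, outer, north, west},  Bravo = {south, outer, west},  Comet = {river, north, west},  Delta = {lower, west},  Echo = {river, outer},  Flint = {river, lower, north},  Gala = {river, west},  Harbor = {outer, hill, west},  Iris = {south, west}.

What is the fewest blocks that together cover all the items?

3

Bravo, Flint, and Harbor cover everything between them: the union {river, south, lower, outer, north, hill, west} is all of U.
Only Harbor contains hill, so Harbor is forced; the remaining 4 items need at least 2 more blocks (each remaining block adds at most 3) — so at least 3 blocks are needed, and 3 is optimal.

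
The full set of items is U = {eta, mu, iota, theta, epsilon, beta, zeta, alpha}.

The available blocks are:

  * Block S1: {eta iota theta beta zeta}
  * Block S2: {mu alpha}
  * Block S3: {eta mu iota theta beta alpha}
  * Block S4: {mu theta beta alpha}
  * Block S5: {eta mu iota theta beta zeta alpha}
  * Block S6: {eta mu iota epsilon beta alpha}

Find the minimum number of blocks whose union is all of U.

2

Take {S1, S6}. Their union is {eta, mu, iota, theta, epsilon, beta, zeta, alpha}, which is all 8 items.
No single block has all 8 items (the largest, S5, has 7), so 2 is optimal.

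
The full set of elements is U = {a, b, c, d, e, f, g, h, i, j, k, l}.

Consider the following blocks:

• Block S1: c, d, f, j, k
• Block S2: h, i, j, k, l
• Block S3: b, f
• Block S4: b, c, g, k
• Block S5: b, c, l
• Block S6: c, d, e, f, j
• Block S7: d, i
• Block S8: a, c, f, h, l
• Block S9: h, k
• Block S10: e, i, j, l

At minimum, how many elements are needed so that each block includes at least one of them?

T = {b, d, h, l} meets every block (each contains at least one member of T), and |T| = 4.
No choice of 3 elements meets every block, so 4 is the minimum.

4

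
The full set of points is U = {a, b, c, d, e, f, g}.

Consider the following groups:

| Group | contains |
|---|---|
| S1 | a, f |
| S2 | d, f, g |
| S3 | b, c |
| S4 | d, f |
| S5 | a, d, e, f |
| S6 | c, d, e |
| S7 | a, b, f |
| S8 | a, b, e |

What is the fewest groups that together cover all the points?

S2, S6, and S7 cover everything between them: the union {a, b, c, d, e, f, g} is all of U.
Only S2 contains g, so S2 is forced; the remaining 4 points need at least 2 more groups (each remaining group adds at most 3) — so at least 3 groups are needed, and 3 is optimal.

3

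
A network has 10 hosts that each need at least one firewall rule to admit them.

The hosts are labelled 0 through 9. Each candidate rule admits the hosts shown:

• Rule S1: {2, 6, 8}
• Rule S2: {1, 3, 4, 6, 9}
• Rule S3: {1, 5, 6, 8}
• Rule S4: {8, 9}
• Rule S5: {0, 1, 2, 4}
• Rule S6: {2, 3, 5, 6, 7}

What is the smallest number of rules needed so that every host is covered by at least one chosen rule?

S4 and S5 and S6 together: S4 ∪ S5 ∪ S6 = {0, 1, 2, 3, 4, 5, 6, 7, 8, 9} — every host is covered.
Only S5 contains 0, so S5 is forced; the remaining 6 hosts need at least 2 more rules (each remaining rule adds at most 4) — so at least 3 rules are needed, and 3 is optimal.

3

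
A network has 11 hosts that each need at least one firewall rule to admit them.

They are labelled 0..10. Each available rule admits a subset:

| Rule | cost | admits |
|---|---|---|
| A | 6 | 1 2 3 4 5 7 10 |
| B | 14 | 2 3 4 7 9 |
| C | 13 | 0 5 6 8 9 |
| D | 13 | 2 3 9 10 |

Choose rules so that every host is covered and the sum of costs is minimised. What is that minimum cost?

19

A, C together cover every host (A ∪ C = {0, 1, 2, 3, 4, 5, 6, 7, 8, 9, 10}); total cost 6 + 13 = 19.
No covering selection has total cost below 19.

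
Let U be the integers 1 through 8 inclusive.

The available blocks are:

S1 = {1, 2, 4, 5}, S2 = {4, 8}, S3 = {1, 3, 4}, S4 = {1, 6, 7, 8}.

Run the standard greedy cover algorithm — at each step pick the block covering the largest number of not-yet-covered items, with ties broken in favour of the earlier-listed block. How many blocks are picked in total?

Greedy: pick S1 (covers 4 new) → pick S4 (covers 3 new) → pick S3 (covers 1 new). Total picks: 3.

3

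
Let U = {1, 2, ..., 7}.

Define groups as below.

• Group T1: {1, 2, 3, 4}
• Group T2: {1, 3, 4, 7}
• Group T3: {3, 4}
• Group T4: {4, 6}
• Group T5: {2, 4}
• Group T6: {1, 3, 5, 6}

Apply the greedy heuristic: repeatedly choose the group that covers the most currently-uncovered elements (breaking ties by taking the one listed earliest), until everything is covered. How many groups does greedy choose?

Greedy: pick T1 (covers 4 new) → pick T6 (covers 2 new) → pick T2 (covers 1 new). Total picks: 3.

3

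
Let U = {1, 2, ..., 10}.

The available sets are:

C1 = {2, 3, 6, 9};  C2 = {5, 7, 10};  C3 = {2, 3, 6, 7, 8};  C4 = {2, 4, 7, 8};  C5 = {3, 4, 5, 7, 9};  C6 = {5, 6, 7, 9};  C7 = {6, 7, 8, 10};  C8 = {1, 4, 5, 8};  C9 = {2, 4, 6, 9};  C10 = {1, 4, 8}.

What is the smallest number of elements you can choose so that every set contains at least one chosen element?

3

The 3 elements {1, 6, 7} hit every set.
The sets C1, C2, C10 are pairwise disjoint, so any hitting set needs a separate element for each — at least 3. Hence 3 is optimal.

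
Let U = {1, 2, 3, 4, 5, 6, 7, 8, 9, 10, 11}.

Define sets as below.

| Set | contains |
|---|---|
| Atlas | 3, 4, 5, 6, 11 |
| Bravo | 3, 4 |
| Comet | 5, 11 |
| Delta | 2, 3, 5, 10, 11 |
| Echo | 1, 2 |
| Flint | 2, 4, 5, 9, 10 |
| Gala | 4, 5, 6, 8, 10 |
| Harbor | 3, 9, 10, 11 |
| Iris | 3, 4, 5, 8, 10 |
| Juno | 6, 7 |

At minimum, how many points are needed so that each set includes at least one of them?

4

Take H = {2, 3, 6, 11}. Each listed set contains at least one of these, so H is a hitting set of size 4.
The sets Bravo, Comet, Echo, Juno are pairwise disjoint, so any hitting set needs a separate point for each — at least 4. Hence 4 is optimal.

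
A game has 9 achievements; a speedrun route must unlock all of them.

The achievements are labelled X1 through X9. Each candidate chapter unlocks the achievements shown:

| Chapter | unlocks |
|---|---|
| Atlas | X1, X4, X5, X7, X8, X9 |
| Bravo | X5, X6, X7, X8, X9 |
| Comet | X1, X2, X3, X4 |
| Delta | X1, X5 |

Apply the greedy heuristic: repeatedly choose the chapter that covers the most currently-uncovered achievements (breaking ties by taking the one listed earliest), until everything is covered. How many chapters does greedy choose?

Greedy: pick Atlas (covers 6 new) → pick Comet (covers 2 new) → pick Bravo (covers 1 new). Total picks: 3.
(The true minimum cover uses only 2 chapters, so greedy is not optimal here.)

3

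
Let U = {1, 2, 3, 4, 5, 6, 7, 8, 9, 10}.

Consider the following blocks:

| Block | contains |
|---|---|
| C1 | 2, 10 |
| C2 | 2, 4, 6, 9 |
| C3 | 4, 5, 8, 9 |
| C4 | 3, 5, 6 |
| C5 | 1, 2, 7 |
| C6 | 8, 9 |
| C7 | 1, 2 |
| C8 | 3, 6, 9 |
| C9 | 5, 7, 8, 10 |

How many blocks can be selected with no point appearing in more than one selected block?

3

C7, C8, C9 are pairwise disjoint (C7={1,2}; C8={3,6,9}; C9={5,7,8,10}).
Every remaining block overlaps one of these, and no 4 of the listed blocks are pairwise disjoint, so 3 is the maximum.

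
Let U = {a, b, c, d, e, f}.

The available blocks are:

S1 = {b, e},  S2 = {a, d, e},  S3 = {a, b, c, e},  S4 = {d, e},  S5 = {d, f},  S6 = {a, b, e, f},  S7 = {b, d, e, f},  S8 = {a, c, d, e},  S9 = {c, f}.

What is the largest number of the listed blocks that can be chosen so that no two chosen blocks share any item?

S1, S9 are pairwise disjoint (S1={b,e}; S9={c,f}).
Every remaining block overlaps one of these, and no 3 of the listed blocks are pairwise disjoint, so 2 is the maximum.

2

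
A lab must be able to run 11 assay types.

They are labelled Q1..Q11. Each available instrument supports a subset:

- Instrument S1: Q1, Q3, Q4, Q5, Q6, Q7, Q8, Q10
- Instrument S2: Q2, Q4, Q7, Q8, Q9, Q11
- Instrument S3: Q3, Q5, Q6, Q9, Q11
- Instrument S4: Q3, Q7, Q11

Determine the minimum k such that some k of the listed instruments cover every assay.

2

S1 and S2 together: S1 ∪ S2 = {Q1, Q2, Q3, Q4, Q5, Q6, Q7, Q8, Q9, Q10, Q11} — every assay is covered.
No single instrument has all 11 assays (the largest, S1, has 8), so 2 is optimal.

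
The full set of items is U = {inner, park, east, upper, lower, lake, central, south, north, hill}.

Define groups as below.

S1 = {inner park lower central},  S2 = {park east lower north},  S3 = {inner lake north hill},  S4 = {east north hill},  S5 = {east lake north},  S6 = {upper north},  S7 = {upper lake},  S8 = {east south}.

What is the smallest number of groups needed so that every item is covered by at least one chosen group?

S1, S3, S7, and S8 cover everything between them: the union {inner, park, east, upper, lower, lake, central, south, north, hill} is all of U.
No 3 of the 8 groups cover everything (all 56 combinations miss at least one item), so 4 is optimal.

4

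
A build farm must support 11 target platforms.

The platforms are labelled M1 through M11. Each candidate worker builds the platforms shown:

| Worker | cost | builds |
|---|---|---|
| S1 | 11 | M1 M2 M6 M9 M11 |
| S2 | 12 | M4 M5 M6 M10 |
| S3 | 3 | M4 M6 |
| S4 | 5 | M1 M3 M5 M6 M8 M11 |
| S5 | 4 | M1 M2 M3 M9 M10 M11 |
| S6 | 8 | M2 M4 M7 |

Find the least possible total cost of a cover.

S4, S5, S6 together cover every platform (S4 ∪ S5 ∪ S6 = {M1, M2, M3, M4, M5, M6, M7, M8, M9, M10, M11}); total cost 5 + 4 + 8 = 17.
The greedy pick S5, S3, S4, S6 costs 20; no covering selection beats 17.

17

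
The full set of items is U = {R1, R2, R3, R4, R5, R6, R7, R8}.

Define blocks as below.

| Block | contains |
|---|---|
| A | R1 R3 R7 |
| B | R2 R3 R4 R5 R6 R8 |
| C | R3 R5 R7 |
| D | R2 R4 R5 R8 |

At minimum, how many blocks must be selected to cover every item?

2

Take {A, B}. Their union is {R1, R2, R3, R4, R5, R6, R7, R8}, which is all 8 items.
No single block has all 8 items (the largest, B, has 6), so 2 is optimal.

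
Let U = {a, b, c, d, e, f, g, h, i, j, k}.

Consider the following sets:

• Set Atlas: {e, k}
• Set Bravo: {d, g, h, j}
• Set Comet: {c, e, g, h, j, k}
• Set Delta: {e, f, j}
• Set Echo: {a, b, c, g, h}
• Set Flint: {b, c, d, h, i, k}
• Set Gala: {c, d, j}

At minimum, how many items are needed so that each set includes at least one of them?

Take T = {c, e, g}. Each listed set contains at least one of these, so T is a hitting set of size 3.
No choice of 2 items meets every set, so 3 is the minimum.

3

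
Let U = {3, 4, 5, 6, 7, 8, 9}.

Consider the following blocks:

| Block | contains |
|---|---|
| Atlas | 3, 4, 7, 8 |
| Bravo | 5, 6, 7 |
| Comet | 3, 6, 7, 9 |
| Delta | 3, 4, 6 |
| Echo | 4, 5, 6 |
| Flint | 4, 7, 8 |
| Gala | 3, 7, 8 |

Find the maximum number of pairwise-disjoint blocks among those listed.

Echo, Gala are pairwise disjoint (Echo={4,5,6}; Gala={3,7,8}).
Every remaining block overlaps one of these, and no 3 of the listed blocks are pairwise disjoint, so 2 is the maximum.

2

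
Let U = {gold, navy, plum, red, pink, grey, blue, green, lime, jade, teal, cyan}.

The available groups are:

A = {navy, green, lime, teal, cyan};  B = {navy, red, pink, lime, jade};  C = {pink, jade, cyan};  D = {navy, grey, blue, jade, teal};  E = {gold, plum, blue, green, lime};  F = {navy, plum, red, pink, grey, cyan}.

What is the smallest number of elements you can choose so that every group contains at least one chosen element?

3

Take H = {green, jade, cyan}. Each listed group contains at least one of these, so H is a hitting set of size 3.
No choice of 2 elements meets every group, so 3 is the minimum.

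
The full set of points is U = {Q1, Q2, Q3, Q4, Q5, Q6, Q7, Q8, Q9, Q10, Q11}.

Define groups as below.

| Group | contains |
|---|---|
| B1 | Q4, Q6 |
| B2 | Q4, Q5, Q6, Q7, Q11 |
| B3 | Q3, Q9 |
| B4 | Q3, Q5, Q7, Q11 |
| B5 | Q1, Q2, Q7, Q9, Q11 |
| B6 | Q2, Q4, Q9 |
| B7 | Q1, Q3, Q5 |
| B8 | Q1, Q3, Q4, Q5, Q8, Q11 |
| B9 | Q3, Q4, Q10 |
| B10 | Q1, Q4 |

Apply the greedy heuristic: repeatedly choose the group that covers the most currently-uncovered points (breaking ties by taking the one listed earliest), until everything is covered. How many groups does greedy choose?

Greedy: pick B8 (covers 6 new) → pick B5 (covers 3 new) → pick B1 (covers 1 new) → pick B9 (covers 1 new). Total picks: 4.

4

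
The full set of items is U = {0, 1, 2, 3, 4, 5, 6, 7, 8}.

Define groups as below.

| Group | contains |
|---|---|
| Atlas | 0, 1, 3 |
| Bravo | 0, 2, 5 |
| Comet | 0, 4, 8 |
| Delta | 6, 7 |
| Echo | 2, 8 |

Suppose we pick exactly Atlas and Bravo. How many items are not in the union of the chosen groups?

4

Union of Atlas, Bravo = {0, 1, 2, 3, 5}.
Not covered: 4, 6, 7, 8 — 4 items.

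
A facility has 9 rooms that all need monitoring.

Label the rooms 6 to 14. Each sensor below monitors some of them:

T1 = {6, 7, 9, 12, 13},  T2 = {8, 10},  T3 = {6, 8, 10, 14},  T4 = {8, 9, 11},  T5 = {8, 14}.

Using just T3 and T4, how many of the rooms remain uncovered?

3

Union of T3, T4 = {6, 8, 9, 10, 11, 14}.
Not covered: 7, 12, 13 — 3 rooms.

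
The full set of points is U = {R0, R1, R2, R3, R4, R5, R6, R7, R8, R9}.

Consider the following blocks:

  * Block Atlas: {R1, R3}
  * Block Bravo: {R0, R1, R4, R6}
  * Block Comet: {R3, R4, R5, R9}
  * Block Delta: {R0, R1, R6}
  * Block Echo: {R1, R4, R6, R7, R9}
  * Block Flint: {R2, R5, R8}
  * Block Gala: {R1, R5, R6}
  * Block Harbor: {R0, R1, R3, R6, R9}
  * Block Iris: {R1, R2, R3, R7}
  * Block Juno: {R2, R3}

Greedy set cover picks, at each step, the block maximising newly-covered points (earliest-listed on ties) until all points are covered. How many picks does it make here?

Greedy: pick Echo (covers 5 new) → pick Flint (covers 3 new) → pick Harbor (covers 2 new). Total picks: 3.

3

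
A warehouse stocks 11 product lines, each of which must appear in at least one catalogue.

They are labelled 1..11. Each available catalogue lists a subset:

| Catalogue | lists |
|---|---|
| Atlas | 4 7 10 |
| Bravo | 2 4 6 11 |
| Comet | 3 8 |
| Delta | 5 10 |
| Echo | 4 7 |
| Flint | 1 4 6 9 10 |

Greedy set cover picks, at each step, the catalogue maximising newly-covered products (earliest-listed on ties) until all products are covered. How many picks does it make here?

5

Greedy: pick Flint (covers 5 new) → pick Bravo (covers 2 new) → pick Comet (covers 2 new) → pick Atlas (covers 1 new) → pick Delta (covers 1 new). Total picks: 5.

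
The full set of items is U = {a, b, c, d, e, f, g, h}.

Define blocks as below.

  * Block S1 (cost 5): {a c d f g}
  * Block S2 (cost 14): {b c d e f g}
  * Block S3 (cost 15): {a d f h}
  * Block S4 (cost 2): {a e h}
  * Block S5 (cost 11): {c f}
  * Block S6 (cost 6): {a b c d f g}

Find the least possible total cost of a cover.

S4, S6 together cover every item (S4 ∪ S6 = {a, b, c, d, e, f, g, h}); total cost 2 + 6 = 8.
No covering selection has total cost below 8.

8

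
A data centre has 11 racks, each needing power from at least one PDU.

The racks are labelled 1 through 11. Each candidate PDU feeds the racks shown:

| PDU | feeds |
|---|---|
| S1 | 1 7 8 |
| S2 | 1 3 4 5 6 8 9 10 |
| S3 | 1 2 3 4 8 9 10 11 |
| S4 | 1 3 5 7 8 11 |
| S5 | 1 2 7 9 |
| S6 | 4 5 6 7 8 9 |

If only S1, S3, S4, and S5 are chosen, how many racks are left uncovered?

Union of S1, S3, S4, S5 = {1, 2, 3, 4, 5, 7, 8, 9, 10, 11}.
Not covered: 6 — 1 rack.

1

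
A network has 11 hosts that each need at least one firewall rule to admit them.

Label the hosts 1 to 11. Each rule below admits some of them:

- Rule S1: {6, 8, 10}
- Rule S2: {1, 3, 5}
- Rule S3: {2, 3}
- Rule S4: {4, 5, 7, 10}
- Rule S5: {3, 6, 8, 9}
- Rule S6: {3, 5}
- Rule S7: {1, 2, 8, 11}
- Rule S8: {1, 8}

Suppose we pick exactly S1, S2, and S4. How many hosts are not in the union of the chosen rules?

Union of S1, S2, S4 = {1, 3, 4, 5, 6, 7, 8, 10}.
Not covered: 2, 9, 11 — 3 hosts.

3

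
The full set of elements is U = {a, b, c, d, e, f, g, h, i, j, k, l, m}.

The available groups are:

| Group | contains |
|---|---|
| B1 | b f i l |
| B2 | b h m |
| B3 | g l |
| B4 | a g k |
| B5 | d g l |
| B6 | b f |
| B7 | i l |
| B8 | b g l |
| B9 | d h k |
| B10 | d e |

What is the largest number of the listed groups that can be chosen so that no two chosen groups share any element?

4

B4, B6, B7, B10 are pairwise disjoint (B4={a,g,k}; B6={b,f}; B7={i,l}; B10={d,e}).
Every remaining group overlaps one of these, and no 5 of the listed groups are pairwise disjoint, so 4 is the maximum.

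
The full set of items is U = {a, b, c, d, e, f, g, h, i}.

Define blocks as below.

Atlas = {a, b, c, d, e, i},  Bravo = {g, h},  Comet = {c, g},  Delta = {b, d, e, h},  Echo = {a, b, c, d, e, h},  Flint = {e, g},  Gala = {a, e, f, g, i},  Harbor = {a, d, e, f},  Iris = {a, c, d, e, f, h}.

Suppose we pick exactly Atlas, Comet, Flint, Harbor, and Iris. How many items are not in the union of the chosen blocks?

Union of Atlas, Comet, Flint, Harbor, Iris = {a, b, c, d, e, f, g, h, i} — that's every item, so 0 are uncovered.

0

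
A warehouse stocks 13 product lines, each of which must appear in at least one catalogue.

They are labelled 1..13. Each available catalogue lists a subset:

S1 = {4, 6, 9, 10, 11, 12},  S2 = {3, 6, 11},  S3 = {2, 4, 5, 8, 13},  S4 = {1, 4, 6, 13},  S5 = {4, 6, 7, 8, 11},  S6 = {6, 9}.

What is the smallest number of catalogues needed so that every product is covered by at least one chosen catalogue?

5

S1 and S2 and S3 and S4 and S5 together: S1 ∪ S2 ∪ S3 ∪ S4 ∪ S5 = {1, 2, 3, 4, 5, 6, 7, 8, 9, 10, 11, 12, 13} — every product is covered.
No 4 of the 6 catalogues cover everything (all 15 combinations miss at least one product), so 5 is optimal.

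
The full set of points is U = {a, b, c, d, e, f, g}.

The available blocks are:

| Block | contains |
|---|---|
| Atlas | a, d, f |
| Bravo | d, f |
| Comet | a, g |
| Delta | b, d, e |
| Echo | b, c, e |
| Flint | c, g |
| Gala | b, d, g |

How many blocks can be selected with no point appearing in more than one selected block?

Bravo, Comet, Echo are pairwise disjoint (Bravo={d,f}; Comet={a,g}; Echo={b,c,e}).
Every remaining block overlaps one of these, and no 4 of the listed blocks are pairwise disjoint, so 3 is the maximum.

3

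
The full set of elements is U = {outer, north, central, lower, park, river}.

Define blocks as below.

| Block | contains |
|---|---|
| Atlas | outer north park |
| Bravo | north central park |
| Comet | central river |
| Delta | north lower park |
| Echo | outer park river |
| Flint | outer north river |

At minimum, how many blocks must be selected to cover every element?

3

Take {Bravo, Delta, Echo}. Their union is {outer, north, central, lower, park, river}, which is all 6 elements.
Only Delta contains lower, so Delta is forced; the remaining 3 elements need at least 2 more blocks (each remaining block adds at most 2) — so at least 3 blocks are needed, and 3 is optimal.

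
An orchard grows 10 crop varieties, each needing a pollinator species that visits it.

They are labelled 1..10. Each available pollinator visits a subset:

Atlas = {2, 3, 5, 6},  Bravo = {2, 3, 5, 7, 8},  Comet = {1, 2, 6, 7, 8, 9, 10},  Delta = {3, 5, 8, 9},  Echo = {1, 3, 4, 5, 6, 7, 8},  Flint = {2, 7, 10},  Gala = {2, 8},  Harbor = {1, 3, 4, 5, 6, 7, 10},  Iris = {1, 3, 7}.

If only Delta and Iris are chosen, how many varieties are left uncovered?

Union of Delta, Iris = {1, 3, 5, 7, 8, 9}.
Not covered: 2, 4, 6, 10 — 4 varieties.

4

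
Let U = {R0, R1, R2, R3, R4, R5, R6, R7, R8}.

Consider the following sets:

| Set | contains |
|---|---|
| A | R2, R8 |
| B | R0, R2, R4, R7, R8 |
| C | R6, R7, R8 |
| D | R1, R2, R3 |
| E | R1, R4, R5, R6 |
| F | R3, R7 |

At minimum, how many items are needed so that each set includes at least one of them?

3

H = {R3, R5, R8} meets every set (each contains at least one member of H), and |H| = 3.
The sets A, E, F are pairwise disjoint, so any hitting set needs a separate item for each — at least 3. Hence 3 is optimal.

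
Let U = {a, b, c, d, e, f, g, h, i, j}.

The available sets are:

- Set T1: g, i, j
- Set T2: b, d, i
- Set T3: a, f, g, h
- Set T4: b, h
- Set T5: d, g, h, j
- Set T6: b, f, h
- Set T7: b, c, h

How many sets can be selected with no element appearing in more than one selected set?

T1, T6 are pairwise disjoint (T1={g,i,j}; T6={b,f,h}).
Every remaining set overlaps one of these, and no 3 of the listed sets are pairwise disjoint, so 2 is the maximum.

2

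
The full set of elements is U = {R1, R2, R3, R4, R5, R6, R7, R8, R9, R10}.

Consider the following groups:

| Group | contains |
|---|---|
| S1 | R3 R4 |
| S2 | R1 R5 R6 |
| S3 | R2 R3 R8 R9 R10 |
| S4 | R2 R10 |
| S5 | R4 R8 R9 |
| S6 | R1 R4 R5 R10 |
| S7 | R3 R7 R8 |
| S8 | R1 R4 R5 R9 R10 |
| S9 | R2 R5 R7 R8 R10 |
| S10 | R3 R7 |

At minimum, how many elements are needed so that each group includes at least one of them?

H = {R1, R2, R3, R4} meets every group (each contains at least one member of H), and |H| = 4.
The groups S2, S4, S5, S10 are pairwise disjoint, so any hitting set needs a separate element for each — at least 4. Hence 4 is optimal.

4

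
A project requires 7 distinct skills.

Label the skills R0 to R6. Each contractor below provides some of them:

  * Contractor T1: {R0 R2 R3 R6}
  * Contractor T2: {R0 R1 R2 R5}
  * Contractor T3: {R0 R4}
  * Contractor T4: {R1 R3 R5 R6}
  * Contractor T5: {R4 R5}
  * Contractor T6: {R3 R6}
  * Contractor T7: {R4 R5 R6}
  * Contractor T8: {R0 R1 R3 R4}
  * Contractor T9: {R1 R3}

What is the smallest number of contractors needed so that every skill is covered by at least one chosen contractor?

Take {T1, T2, T3}. Their union is {R0, R1, R2, R3, R4, R5, R6}, which is all 7 skills.
No 2 of the 9 contractors cover everything (all 36 combinations miss at least one skill), so 3 is optimal.

3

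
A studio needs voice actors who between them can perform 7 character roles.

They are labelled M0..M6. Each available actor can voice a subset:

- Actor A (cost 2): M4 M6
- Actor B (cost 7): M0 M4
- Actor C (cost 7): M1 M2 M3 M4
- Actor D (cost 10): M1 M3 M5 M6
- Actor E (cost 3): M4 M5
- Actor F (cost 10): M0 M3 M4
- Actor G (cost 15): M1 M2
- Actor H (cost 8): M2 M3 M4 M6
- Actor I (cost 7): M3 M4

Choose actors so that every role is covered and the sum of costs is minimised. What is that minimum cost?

A, B, C, E together cover every role (A ∪ B ∪ C ∪ E = {M0, M1, M2, M3, M4, M5, M6}); total cost 2 + 7 + 7 + 3 = 19.
No covering selection has total cost below 19.

19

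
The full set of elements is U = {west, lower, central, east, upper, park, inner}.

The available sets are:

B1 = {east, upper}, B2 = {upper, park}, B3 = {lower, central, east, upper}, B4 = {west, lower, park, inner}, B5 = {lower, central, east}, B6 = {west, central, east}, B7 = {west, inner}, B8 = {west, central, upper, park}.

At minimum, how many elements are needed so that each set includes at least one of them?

3

The 3 elements {east, park, inner} hit every set.
The sets B2, B5, B7 are pairwise disjoint, so any hitting set needs a separate element for each — at least 3. Hence 3 is optimal.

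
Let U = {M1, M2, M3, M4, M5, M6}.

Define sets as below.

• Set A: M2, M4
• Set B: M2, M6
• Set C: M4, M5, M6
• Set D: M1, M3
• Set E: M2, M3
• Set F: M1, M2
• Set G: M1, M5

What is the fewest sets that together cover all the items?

C and E and F together: C ∪ E ∪ F = {M1, M2, M3, M4, M5, M6} — every item is covered.
No 2 of the 7 sets cover everything (all 21 combinations miss at least one item), so 3 is optimal.

3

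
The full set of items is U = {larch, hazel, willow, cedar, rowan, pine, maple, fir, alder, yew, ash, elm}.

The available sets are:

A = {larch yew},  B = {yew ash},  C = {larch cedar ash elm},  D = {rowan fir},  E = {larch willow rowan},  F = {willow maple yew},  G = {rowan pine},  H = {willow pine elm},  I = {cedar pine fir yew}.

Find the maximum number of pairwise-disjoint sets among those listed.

B, D, H are pairwise disjoint (B={yew,ash}; D={rowan,fir}; H={willow,pine,elm}).
Every remaining set overlaps one of these, and no 4 of the listed sets are pairwise disjoint, so 3 is the maximum.

3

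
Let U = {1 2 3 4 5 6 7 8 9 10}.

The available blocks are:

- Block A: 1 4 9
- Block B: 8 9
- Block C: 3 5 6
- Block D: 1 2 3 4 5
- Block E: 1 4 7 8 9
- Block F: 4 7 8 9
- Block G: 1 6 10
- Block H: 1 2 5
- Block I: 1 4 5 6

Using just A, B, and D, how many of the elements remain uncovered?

3

Union of A, B, D = {1, 2, 3, 4, 5, 8, 9}.
Not covered: 6, 7, 10 — 3 elements.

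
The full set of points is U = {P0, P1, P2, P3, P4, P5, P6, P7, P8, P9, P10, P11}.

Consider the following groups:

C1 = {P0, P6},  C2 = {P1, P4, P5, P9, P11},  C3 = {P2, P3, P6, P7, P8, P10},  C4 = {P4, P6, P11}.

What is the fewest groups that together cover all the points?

C1 and C2 and C3 together: C1 ∪ C2 ∪ C3 = {P0, P1, P2, P3, P4, P5, P6, P7, P8, P9, P10, P11} — every point is covered.
Only C1 contains P0, so C1 is forced; the remaining 10 points need at least 2 more groups (each remaining group adds at most 5) — so at least 3 groups are needed, and 3 is optimal.

3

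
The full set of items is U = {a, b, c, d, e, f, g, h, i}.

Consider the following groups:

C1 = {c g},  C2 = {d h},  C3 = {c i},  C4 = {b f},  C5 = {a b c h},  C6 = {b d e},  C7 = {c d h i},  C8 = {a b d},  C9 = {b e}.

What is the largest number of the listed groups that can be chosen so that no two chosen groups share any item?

3

C1, C2, C9 are pairwise disjoint (C1={c,g}; C2={d,h}; C9={b,e}).
Every remaining group overlaps one of these, and no 4 of the listed groups are pairwise disjoint, so 3 is the maximum.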